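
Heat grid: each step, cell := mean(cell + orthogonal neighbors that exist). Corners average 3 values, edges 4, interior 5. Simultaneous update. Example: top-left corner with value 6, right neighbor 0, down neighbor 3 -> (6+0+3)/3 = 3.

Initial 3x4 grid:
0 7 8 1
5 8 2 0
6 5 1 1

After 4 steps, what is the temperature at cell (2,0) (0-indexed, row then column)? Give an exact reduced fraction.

Answer: 607579/129600

Derivation:
Step 1: cell (2,0) = 16/3
Step 2: cell (2,0) = 181/36
Step 3: cell (2,0) = 2591/540
Step 4: cell (2,0) = 607579/129600
Full grid after step 4:
  69731/14400 323653/72000 91111/24000 67189/21600
  4127801/864000 1587799/360000 312131/90000 600859/216000
  607579/129600 901709/216000 703249/216000 163267/64800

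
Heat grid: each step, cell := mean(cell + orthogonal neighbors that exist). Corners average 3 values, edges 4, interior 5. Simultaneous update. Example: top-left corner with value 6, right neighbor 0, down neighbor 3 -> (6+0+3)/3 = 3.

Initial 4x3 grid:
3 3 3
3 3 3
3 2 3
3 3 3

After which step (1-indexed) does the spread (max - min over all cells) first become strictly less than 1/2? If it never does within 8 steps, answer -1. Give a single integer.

Step 1: max=3, min=11/4, spread=1/4
  -> spread < 1/2 first at step 1
Step 2: max=3, min=277/100, spread=23/100
Step 3: max=1187/400, min=13589/4800, spread=131/960
Step 4: max=21209/7200, min=123049/43200, spread=841/8640
Step 5: max=4226627/1440000, min=49297949/17280000, spread=56863/691200
Step 6: max=37890457/12960000, min=445025659/155520000, spread=386393/6220800
Step 7: max=15131641187/5184000000, min=178230276869/62208000000, spread=26795339/497664000
Step 8: max=906033850333/311040000000, min=10713624285871/3732480000000, spread=254051069/5971968000

Answer: 1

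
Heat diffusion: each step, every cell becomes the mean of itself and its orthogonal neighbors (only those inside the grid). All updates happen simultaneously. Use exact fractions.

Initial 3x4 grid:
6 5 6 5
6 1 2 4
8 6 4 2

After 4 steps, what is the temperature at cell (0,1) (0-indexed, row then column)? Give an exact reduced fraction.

Answer: 125081/27000

Derivation:
Step 1: cell (0,1) = 9/2
Step 2: cell (0,1) = 14/3
Step 3: cell (0,1) = 8341/1800
Step 4: cell (0,1) = 125081/27000
Full grid after step 4:
  640163/129600 125081/27000 25483/6000 174761/43200
  4318247/864000 1650583/360000 1474783/360000 3346907/864000
  645713/129600 988273/216000 869513/216000 487333/129600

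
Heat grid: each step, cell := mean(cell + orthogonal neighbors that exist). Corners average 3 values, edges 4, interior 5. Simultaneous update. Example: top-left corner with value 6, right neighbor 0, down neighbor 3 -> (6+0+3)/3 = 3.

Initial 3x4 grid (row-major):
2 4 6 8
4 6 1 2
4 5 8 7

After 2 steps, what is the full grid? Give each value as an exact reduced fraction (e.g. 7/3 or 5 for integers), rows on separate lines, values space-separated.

Answer: 71/18 199/48 1151/240 175/36
47/12 457/100 231/50 201/40
169/36 29/6 319/60 185/36

Derivation:
After step 1:
  10/3 9/2 19/4 16/3
  4 4 23/5 9/2
  13/3 23/4 21/4 17/3
After step 2:
  71/18 199/48 1151/240 175/36
  47/12 457/100 231/50 201/40
  169/36 29/6 319/60 185/36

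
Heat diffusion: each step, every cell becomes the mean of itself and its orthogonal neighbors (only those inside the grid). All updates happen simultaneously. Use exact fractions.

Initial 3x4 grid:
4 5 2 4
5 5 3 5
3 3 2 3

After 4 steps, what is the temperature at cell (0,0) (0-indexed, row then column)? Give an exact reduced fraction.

Answer: 525887/129600

Derivation:
Step 1: cell (0,0) = 14/3
Step 2: cell (0,0) = 155/36
Step 3: cell (0,0) = 9067/2160
Step 4: cell (0,0) = 525887/129600
Full grid after step 4:
  525887/129600 26501/6750 200263/54000 467537/129600
  3417623/864000 1359577/360000 143503/40000 1006051/288000
  490487/129600 392141/108000 372151/108000 440137/129600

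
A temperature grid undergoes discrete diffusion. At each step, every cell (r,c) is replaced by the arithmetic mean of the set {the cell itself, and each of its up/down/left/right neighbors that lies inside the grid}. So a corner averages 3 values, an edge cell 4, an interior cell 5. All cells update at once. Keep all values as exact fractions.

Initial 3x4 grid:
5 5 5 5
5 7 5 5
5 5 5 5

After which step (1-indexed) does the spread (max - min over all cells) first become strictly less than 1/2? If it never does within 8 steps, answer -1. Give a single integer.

Step 1: max=11/2, min=5, spread=1/2
Step 2: max=273/50, min=5, spread=23/50
  -> spread < 1/2 first at step 2
Step 3: max=12811/2400, min=1013/200, spread=131/480
Step 4: max=114551/21600, min=18391/3600, spread=841/4320
Step 5: max=45742051/8640000, min=3693373/720000, spread=56863/345600
Step 6: max=410334341/77760000, min=33389543/6480000, spread=386393/3110400
Step 7: max=163913723131/31104000000, min=13380358813/2592000000, spread=26795339/248832000
Step 8: max=9815015714129/1866240000000, min=804686149667/155520000000, spread=254051069/2985984000

Answer: 2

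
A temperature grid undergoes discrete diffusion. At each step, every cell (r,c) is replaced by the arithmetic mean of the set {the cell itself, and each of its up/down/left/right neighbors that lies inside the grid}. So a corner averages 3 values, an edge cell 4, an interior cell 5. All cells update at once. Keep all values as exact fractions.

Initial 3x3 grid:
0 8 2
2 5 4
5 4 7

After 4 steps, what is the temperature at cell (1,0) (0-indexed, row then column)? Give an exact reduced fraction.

Step 1: cell (1,0) = 3
Step 2: cell (1,0) = 73/20
Step 3: cell (1,0) = 4561/1200
Step 4: cell (1,0) = 95039/24000
Full grid after step 4:
  496537/129600 1174343/288000 556787/129600
  95039/24000 756649/180000 1932827/432000
  532187/129600 3784279/864000 197479/43200

Answer: 95039/24000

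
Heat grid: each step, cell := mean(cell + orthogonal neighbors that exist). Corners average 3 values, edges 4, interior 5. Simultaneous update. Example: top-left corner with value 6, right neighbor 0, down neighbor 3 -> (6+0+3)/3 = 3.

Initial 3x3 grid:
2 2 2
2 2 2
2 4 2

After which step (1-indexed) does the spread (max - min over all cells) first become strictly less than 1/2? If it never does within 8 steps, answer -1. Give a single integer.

Answer: 3

Derivation:
Step 1: max=8/3, min=2, spread=2/3
Step 2: max=307/120, min=2, spread=67/120
Step 3: max=2597/1080, min=207/100, spread=1807/5400
  -> spread < 1/2 first at step 3
Step 4: max=1021963/432000, min=5761/2700, spread=33401/144000
Step 5: max=9005933/3888000, min=583391/270000, spread=3025513/19440000
Step 6: max=3575326867/1555200000, min=31555949/14400000, spread=53531/497664
Step 7: max=212656925849/93312000000, min=8567116051/3888000000, spread=450953/5971968
Step 8: max=12706343560603/5598720000000, min=1034128610519/466560000000, spread=3799043/71663616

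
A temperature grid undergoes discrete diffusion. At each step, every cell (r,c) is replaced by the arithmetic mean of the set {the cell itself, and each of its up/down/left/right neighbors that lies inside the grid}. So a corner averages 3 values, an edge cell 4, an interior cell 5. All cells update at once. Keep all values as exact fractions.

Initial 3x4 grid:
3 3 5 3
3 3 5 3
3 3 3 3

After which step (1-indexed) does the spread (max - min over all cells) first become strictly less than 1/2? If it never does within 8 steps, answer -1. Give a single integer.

Step 1: max=4, min=3, spread=1
Step 2: max=449/120, min=3, spread=89/120
Step 3: max=493/135, min=373/120, spread=587/1080
Step 4: max=234217/64800, min=3793/1200, spread=5879/12960
  -> spread < 1/2 first at step 4
Step 5: max=13861553/3888000, min=10849/3375, spread=272701/777600
Step 6: max=824295967/233280000, min=21049247/6480000, spread=2660923/9331200
Step 7: max=49048929053/13996800000, min=141614797/43200000, spread=126629393/559872000
Step 8: max=2925039199927/839808000000, min=76974183307/23328000000, spread=1231748807/6718464000

Answer: 4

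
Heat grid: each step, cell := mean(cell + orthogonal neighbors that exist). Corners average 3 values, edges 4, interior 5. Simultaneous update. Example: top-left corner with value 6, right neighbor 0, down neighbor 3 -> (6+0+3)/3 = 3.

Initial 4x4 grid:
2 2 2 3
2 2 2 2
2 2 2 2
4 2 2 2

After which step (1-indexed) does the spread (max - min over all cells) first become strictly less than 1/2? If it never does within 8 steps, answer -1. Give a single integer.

Step 1: max=8/3, min=2, spread=2/3
Step 2: max=23/9, min=2, spread=5/9
Step 3: max=257/108, min=197/96, spread=283/864
  -> spread < 1/2 first at step 3
Step 4: max=7523/3240, min=199/96, spread=3227/12960
Step 5: max=219953/97200, min=904717/432000, spread=655667/3888000
Step 6: max=6516257/2916000, min=27347317/12960000, spread=14524427/116640000
Step 7: max=3866191/1749600, min=32895349/15552000, spread=13237139/139968000
Step 8: max=5760346583/2624400000, min=11111352383/5248800000, spread=409340783/5248800000

Answer: 3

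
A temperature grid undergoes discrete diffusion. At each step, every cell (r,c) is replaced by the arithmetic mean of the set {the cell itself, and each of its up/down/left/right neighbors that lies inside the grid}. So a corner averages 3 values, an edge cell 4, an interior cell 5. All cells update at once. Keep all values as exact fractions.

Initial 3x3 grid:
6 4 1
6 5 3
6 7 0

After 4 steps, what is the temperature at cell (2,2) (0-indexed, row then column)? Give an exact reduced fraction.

Step 1: cell (2,2) = 10/3
Step 2: cell (2,2) = 121/36
Step 3: cell (2,2) = 1651/432
Step 4: cell (2,2) = 101981/25920
Full grid after step 4:
  122801/25920 61421/14400 96211/25920
  856877/172800 156137/36000 73303/19200
  128891/25920 390451/86400 101981/25920

Answer: 101981/25920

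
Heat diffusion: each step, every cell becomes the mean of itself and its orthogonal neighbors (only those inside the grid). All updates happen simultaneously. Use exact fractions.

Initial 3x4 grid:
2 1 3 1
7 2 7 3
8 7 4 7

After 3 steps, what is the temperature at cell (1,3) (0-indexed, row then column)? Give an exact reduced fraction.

Step 1: cell (1,3) = 9/2
Step 2: cell (1,3) = 153/40
Step 3: cell (1,3) = 10027/2400
Full grid after step 3:
  8423/2160 12193/3600 12433/3600 3559/1080
  65927/14400 27403/6000 2019/500 10027/2400
  12053/2160 9359/1800 9229/1800 628/135

Answer: 10027/2400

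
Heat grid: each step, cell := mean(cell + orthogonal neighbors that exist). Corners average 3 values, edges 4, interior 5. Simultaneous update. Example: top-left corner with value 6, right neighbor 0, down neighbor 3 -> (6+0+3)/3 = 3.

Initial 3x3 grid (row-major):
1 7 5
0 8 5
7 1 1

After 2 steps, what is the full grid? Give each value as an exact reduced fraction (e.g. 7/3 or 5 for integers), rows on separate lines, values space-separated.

After step 1:
  8/3 21/4 17/3
  4 21/5 19/4
  8/3 17/4 7/3
After step 2:
  143/36 1067/240 47/9
  203/60 449/100 339/80
  131/36 269/80 34/9

Answer: 143/36 1067/240 47/9
203/60 449/100 339/80
131/36 269/80 34/9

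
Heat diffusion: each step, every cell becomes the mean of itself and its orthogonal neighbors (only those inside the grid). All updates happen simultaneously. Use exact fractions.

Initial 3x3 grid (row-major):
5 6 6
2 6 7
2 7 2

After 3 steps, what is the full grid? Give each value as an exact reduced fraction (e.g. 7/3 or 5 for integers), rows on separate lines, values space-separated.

Answer: 5203/1080 74927/14400 761/135
7103/1600 7531/1500 76577/14400
2329/540 22159/4800 5503/1080

Derivation:
After step 1:
  13/3 23/4 19/3
  15/4 28/5 21/4
  11/3 17/4 16/3
After step 2:
  83/18 1321/240 52/9
  347/80 123/25 1351/240
  35/9 377/80 89/18
After step 3:
  5203/1080 74927/14400 761/135
  7103/1600 7531/1500 76577/14400
  2329/540 22159/4800 5503/1080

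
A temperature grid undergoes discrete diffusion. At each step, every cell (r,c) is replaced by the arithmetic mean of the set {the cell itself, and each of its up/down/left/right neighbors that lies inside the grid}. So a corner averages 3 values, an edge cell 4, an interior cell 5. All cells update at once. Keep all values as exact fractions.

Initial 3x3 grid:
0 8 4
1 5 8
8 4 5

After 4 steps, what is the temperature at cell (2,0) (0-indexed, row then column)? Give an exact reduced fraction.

Answer: 37099/8100

Derivation:
Step 1: cell (2,0) = 13/3
Step 2: cell (2,0) = 40/9
Step 3: cell (2,0) = 2453/540
Step 4: cell (2,0) = 37099/8100
Full grid after step 4:
  187003/43200 4108003/864000 664709/129600
  1919689/432000 1738811/360000 2281939/432000
  37099/8100 717563/144000 171521/32400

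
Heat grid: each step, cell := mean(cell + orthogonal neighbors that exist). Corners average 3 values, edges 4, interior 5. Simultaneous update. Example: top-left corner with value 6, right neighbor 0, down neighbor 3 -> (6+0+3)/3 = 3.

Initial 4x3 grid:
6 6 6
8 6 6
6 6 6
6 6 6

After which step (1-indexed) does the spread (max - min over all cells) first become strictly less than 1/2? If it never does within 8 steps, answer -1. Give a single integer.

Answer: 3

Derivation:
Step 1: max=20/3, min=6, spread=2/3
Step 2: max=391/60, min=6, spread=31/60
Step 3: max=3451/540, min=6, spread=211/540
  -> spread < 1/2 first at step 3
Step 4: max=340897/54000, min=5447/900, spread=14077/54000
Step 5: max=3056407/486000, min=327683/54000, spread=5363/24300
Step 6: max=91220809/14580000, min=182869/30000, spread=93859/583200
Step 7: max=5459074481/874800000, min=296936467/48600000, spread=4568723/34992000
Step 8: max=326708435629/52488000000, min=8929618889/1458000000, spread=8387449/83980800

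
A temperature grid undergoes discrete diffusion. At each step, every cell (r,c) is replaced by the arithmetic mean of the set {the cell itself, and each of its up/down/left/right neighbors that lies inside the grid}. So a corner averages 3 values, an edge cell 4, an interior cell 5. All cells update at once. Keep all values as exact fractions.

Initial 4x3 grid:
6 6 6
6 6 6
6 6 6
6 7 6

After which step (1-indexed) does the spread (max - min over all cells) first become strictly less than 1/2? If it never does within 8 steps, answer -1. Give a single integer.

Step 1: max=19/3, min=6, spread=1/3
  -> spread < 1/2 first at step 1
Step 2: max=1507/240, min=6, spread=67/240
Step 3: max=13397/2160, min=6, spread=437/2160
Step 4: max=5341531/864000, min=6009/1000, spread=29951/172800
Step 5: max=47871821/7776000, min=20329/3375, spread=206761/1555200
Step 6: max=19118595571/3110400000, min=32565671/5400000, spread=14430763/124416000
Step 7: max=1144851741689/186624000000, min=2609652727/432000000, spread=139854109/1492992000
Step 8: max=68607111890251/11197440000000, min=235131228977/38880000000, spread=7114543559/89579520000

Answer: 1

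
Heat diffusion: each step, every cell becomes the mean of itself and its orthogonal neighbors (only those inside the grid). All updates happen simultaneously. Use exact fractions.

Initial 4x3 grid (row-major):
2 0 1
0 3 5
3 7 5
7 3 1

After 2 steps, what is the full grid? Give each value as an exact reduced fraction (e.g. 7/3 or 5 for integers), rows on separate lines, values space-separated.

Answer: 25/18 43/24 7/3
119/48 71/25 13/4
887/240 409/100 19/5
157/36 481/120 4

Derivation:
After step 1:
  2/3 3/2 2
  2 3 7/2
  17/4 21/5 9/2
  13/3 9/2 3
After step 2:
  25/18 43/24 7/3
  119/48 71/25 13/4
  887/240 409/100 19/5
  157/36 481/120 4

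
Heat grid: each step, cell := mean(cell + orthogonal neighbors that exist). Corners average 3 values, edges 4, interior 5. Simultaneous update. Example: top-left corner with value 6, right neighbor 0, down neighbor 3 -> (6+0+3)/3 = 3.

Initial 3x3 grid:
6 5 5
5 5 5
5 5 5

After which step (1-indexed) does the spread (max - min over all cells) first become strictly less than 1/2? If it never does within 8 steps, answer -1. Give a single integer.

Answer: 1

Derivation:
Step 1: max=16/3, min=5, spread=1/3
  -> spread < 1/2 first at step 1
Step 2: max=95/18, min=5, spread=5/18
Step 3: max=1121/216, min=5, spread=41/216
Step 4: max=66931/12960, min=1811/360, spread=347/2592
Step 5: max=3994937/777600, min=18157/3600, spread=2921/31104
Step 6: max=239108539/46656000, min=2185483/432000, spread=24611/373248
Step 7: max=14315522033/2799360000, min=49256741/9720000, spread=207329/4478976
Step 8: max=857837952451/167961600000, min=2630801599/518400000, spread=1746635/53747712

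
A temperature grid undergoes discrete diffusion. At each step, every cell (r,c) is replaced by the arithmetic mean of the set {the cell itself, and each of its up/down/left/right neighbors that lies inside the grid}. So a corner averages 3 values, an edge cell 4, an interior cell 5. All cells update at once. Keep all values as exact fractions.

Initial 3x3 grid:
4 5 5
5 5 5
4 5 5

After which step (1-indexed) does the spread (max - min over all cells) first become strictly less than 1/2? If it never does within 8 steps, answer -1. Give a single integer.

Answer: 2

Derivation:
Step 1: max=5, min=9/2, spread=1/2
Step 2: max=5, min=167/36, spread=13/36
  -> spread < 1/2 first at step 2
Step 3: max=709/144, min=6763/1440, spread=109/480
Step 4: max=17639/3600, min=122971/25920, spread=20149/129600
Step 5: max=2523509/518400, min=24690067/5184000, spread=545023/5184000
Step 6: max=31468763/6480000, min=1487816249/311040000, spread=36295/497664
Step 7: max=7531864169/1555200000, min=89426829403/18662400000, spread=305773/5971968
Step 8: max=75217424503/15552000000, min=5375405329841/1119744000000, spread=2575951/71663616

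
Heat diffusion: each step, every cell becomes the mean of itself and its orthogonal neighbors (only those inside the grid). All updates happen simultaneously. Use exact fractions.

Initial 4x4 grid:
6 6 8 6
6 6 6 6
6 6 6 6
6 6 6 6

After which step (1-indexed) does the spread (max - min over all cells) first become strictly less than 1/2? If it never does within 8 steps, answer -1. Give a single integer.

Step 1: max=20/3, min=6, spread=2/3
Step 2: max=391/60, min=6, spread=31/60
Step 3: max=3451/540, min=6, spread=211/540
  -> spread < 1/2 first at step 3
Step 4: max=340843/54000, min=6, spread=16843/54000
Step 5: max=3054643/486000, min=27079/4500, spread=130111/486000
Step 6: max=91122367/14580000, min=1627159/270000, spread=3255781/14580000
Step 7: max=2724753691/437400000, min=1631107/270000, spread=82360351/437400000
Step 8: max=81483316891/13122000000, min=294106441/48600000, spread=2074577821/13122000000

Answer: 3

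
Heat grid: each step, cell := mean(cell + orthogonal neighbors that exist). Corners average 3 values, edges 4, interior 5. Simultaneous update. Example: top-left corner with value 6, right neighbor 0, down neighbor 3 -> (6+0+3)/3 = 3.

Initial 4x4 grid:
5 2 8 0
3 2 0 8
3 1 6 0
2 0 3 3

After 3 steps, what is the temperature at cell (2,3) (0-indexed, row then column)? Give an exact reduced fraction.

Answer: 7819/2400

Derivation:
Step 1: cell (2,3) = 17/4
Step 2: cell (2,3) = 41/16
Step 3: cell (2,3) = 7819/2400
Full grid after step 3:
  6581/2160 25223/7200 23399/7200 2087/540
  2671/900 15983/6000 2617/750 22529/7200
  197/90 391/150 5003/2000 7819/2400
  1141/540 361/180 133/50 373/144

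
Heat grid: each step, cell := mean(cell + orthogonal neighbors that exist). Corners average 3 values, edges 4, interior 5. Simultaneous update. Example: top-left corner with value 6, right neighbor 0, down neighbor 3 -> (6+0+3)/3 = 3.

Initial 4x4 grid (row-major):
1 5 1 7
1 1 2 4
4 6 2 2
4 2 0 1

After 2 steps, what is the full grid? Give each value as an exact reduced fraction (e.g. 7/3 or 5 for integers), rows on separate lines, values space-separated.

After step 1:
  7/3 2 15/4 4
  7/4 3 2 15/4
  15/4 3 12/5 9/4
  10/3 3 5/4 1
After step 2:
  73/36 133/48 47/16 23/6
  65/24 47/20 149/50 3
  71/24 303/100 109/50 47/20
  121/36 127/48 153/80 3/2

Answer: 73/36 133/48 47/16 23/6
65/24 47/20 149/50 3
71/24 303/100 109/50 47/20
121/36 127/48 153/80 3/2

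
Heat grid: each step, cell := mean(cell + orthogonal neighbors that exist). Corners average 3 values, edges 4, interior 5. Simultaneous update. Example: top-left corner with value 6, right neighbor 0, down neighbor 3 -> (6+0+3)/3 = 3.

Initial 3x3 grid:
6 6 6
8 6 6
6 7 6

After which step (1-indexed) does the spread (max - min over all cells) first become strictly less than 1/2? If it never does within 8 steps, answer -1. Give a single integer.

Step 1: max=7, min=6, spread=1
Step 2: max=803/120, min=6, spread=83/120
Step 3: max=4757/720, min=5557/900, spread=173/400
  -> spread < 1/2 first at step 3
Step 4: max=280639/43200, min=11161/1800, spread=511/1728
Step 5: max=16781933/2592000, min=150401/24000, spread=4309/20736
Step 6: max=1000503751/155520000, min=20371237/3240000, spread=36295/248832
Step 7: max=59872370597/9331200000, min=4909735831/777600000, spread=305773/2985984
Step 8: max=3582546670159/559872000000, min=49198575497/7776000000, spread=2575951/35831808

Answer: 3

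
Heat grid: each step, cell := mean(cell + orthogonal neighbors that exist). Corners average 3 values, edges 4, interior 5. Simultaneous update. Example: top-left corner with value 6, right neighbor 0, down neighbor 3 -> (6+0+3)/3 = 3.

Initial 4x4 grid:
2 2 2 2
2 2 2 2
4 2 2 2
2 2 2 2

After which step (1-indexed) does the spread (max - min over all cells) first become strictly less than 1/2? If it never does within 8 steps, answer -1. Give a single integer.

Step 1: max=8/3, min=2, spread=2/3
Step 2: max=151/60, min=2, spread=31/60
Step 3: max=1291/540, min=2, spread=211/540
  -> spread < 1/2 first at step 3
Step 4: max=124843/54000, min=2, spread=16843/54000
Step 5: max=1110643/486000, min=9079/4500, spread=130111/486000
Step 6: max=32802367/14580000, min=547159/270000, spread=3255781/14580000
Step 7: max=975153691/437400000, min=551107/270000, spread=82360351/437400000
Step 8: max=28995316891/13122000000, min=99706441/48600000, spread=2074577821/13122000000

Answer: 3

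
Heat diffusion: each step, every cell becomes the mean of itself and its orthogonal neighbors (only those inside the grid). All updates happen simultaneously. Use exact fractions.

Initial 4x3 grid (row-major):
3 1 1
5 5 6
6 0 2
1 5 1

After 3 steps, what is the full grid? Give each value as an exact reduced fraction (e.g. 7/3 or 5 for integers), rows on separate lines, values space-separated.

After step 1:
  3 5/2 8/3
  19/4 17/5 7/2
  3 18/5 9/4
  4 7/4 8/3
After step 2:
  41/12 347/120 26/9
  283/80 71/20 709/240
  307/80 14/5 721/240
  35/12 721/240 20/9
After step 3:
  2363/720 4589/1440 6289/2160
  1721/480 236/75 4463/1440
  1571/480 3887/1200 3953/1440
  1171/360 7879/2880 2963/1080

Answer: 2363/720 4589/1440 6289/2160
1721/480 236/75 4463/1440
1571/480 3887/1200 3953/1440
1171/360 7879/2880 2963/1080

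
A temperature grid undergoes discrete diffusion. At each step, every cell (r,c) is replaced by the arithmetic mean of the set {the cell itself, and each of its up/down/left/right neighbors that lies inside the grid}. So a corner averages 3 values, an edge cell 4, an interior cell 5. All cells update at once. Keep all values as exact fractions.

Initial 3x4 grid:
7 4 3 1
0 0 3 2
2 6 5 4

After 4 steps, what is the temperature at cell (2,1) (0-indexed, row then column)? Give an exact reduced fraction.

Step 1: cell (2,1) = 13/4
Step 2: cell (2,1) = 781/240
Step 3: cell (2,1) = 22177/7200
Step 4: cell (2,1) = 665929/216000
Full grid after step 4:
  382349/129600 636679/216000 67931/24000 1111/400
  2553431/864000 1069849/360000 540037/180000 1265603/432000
  383549/129600 665929/216000 680629/216000 102491/32400

Answer: 665929/216000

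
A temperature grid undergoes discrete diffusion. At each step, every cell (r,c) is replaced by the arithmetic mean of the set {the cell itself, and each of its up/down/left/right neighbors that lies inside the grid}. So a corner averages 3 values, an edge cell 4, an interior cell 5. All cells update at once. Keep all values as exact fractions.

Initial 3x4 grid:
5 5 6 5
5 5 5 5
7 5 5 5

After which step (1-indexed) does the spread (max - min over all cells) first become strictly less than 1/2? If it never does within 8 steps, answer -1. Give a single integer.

Answer: 3

Derivation:
Step 1: max=17/3, min=5, spread=2/3
Step 2: max=50/9, min=5, spread=5/9
Step 3: max=581/108, min=1837/360, spread=299/1080
  -> spread < 1/2 first at step 3
Step 4: max=346777/64800, min=55247/10800, spread=3059/12960
Step 5: max=20618333/3888000, min=16671859/3240000, spread=3060511/19440000
Step 6: max=1233555727/233280000, min=25078349/4860000, spread=1191799/9331200
Step 7: max=73757396693/13996800000, min=60292533079/11664000000, spread=7031784991/69984000000
Step 8: max=4417687154287/839808000000, min=3624256782011/699840000000, spread=342895079369/4199040000000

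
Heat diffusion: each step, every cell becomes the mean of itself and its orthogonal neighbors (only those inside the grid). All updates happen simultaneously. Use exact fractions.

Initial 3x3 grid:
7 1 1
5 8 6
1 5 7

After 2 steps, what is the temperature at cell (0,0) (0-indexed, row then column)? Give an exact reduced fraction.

Answer: 83/18

Derivation:
Step 1: cell (0,0) = 13/3
Step 2: cell (0,0) = 83/18
Full grid after step 2:
  83/18 65/16 149/36
  73/16 101/20 115/24
  85/18 239/48 67/12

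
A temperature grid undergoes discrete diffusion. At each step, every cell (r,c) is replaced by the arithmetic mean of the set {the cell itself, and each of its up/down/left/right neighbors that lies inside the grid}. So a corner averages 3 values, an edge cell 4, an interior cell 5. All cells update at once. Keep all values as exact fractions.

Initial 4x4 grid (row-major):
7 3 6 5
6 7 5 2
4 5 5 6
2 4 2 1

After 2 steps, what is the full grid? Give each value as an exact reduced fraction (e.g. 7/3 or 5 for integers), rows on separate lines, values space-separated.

After step 1:
  16/3 23/4 19/4 13/3
  6 26/5 5 9/2
  17/4 5 23/5 7/2
  10/3 13/4 3 3
After step 2:
  205/36 631/120 119/24 163/36
  1247/240 539/100 481/100 13/3
  223/48 223/50 211/50 39/10
  65/18 175/48 277/80 19/6

Answer: 205/36 631/120 119/24 163/36
1247/240 539/100 481/100 13/3
223/48 223/50 211/50 39/10
65/18 175/48 277/80 19/6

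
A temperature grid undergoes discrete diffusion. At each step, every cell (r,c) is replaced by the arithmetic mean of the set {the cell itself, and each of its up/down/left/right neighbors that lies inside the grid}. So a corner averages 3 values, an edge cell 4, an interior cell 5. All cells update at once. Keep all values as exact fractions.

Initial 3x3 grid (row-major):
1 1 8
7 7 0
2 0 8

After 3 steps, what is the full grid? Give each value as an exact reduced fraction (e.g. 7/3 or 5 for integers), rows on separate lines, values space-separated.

After step 1:
  3 17/4 3
  17/4 3 23/4
  3 17/4 8/3
After step 2:
  23/6 53/16 13/3
  53/16 43/10 173/48
  23/6 155/48 38/9
After step 3:
  251/72 3787/960 15/4
  3667/960 2131/600 11851/2880
  83/24 11221/2880 199/54

Answer: 251/72 3787/960 15/4
3667/960 2131/600 11851/2880
83/24 11221/2880 199/54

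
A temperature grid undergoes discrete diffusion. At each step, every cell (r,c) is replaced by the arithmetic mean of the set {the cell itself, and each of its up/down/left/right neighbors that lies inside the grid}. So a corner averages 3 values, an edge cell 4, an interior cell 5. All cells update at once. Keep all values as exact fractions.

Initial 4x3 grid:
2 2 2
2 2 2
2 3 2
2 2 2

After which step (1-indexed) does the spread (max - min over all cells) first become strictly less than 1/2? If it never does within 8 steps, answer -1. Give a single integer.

Answer: 1

Derivation:
Step 1: max=9/4, min=2, spread=1/4
  -> spread < 1/2 first at step 1
Step 2: max=223/100, min=2, spread=23/100
Step 3: max=10411/4800, min=813/400, spread=131/960
Step 4: max=92951/43200, min=14791/7200, spread=841/8640
Step 5: max=37102051/17280000, min=2973373/1440000, spread=56863/691200
Step 6: max=332574341/155520000, min=26909543/12960000, spread=386393/6220800
Step 7: max=132809723131/62208000000, min=10788358813/5184000000, spread=26795339/497664000
Step 8: max=7948775714129/3732480000000, min=649166149667/311040000000, spread=254051069/5971968000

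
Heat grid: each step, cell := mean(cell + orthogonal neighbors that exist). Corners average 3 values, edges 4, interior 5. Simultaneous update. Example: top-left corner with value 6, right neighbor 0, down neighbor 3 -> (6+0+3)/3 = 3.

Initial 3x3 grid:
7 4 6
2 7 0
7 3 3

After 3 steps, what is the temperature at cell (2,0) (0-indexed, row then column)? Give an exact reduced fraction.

Answer: 341/80

Derivation:
Step 1: cell (2,0) = 4
Step 2: cell (2,0) = 59/12
Step 3: cell (2,0) = 341/80
Full grid after step 3:
  10007/2160 16931/3600 2123/540
  69799/14400 24013/6000 14431/3600
  341/80 5077/1200 69/20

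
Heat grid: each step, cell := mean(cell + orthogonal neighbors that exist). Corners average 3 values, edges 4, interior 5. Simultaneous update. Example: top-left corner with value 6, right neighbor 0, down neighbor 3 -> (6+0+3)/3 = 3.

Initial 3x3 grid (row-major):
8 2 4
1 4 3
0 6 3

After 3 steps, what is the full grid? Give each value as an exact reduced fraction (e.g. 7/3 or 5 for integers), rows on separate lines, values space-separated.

After step 1:
  11/3 9/2 3
  13/4 16/5 7/2
  7/3 13/4 4
After step 2:
  137/36 431/120 11/3
  249/80 177/50 137/40
  53/18 767/240 43/12
After step 3:
  7567/2160 26287/7200 641/180
  5361/1600 3373/1000 2843/800
  3331/1080 47749/14400 2449/720

Answer: 7567/2160 26287/7200 641/180
5361/1600 3373/1000 2843/800
3331/1080 47749/14400 2449/720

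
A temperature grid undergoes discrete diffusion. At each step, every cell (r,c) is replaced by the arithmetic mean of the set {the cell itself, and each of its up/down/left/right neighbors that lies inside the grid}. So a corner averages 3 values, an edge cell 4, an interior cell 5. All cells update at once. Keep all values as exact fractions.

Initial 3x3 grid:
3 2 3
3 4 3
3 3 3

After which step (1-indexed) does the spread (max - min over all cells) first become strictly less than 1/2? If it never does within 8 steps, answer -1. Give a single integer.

Answer: 2

Derivation:
Step 1: max=13/4, min=8/3, spread=7/12
Step 2: max=19/6, min=17/6, spread=1/3
  -> spread < 1/2 first at step 2
Step 3: max=3011/960, min=1265/432, spread=1799/8640
Step 4: max=4451/1440, min=15983/5400, spread=2833/21600
Step 5: max=3542873/1152000, min=4649321/1555200, spread=2671151/31104000
Step 6: max=47546677/15552000, min=233286563/77760000, spread=741137/12960000
Step 7: max=37955545171/12441600000, min=16863031889/5598720000, spread=4339268759/111974400000
Step 8: max=170362031393/55987200000, min=422190155821/139968000000, spread=7429845323/279936000000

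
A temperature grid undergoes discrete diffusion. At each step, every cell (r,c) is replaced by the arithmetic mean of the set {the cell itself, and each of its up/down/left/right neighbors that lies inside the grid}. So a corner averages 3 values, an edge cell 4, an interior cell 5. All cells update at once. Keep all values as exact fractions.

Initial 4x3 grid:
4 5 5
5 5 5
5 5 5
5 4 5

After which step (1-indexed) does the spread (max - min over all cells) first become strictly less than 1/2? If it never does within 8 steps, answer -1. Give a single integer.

Step 1: max=5, min=14/3, spread=1/3
  -> spread < 1/2 first at step 1
Step 2: max=5, min=1133/240, spread=67/240
Step 3: max=709/144, min=5159/1080, spread=317/2160
Step 4: max=58877/12000, min=4150949/864000, spread=17639/172800
Step 5: max=12669913/2592000, min=37403359/7776000, spread=30319/388800
Step 6: max=758173147/155520000, min=2249847041/466560000, spread=61681/1166400
Step 7: max=561121433/115200000, min=135088173019/27993600000, spread=1580419/34992000
Step 8: max=2723711985707/559872000000, min=8114673805121/1679616000000, spread=7057769/209952000

Answer: 1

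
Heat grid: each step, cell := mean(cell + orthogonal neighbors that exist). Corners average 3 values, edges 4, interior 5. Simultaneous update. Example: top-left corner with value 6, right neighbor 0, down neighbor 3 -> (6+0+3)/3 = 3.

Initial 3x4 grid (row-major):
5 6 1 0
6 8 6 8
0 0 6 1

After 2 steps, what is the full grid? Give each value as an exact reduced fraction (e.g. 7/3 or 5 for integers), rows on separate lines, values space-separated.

Answer: 185/36 1147/240 341/80 10/3
1057/240 97/20 17/4 351/80
41/12 279/80 351/80 4

Derivation:
After step 1:
  17/3 5 13/4 3
  19/4 26/5 29/5 15/4
  2 7/2 13/4 5
After step 2:
  185/36 1147/240 341/80 10/3
  1057/240 97/20 17/4 351/80
  41/12 279/80 351/80 4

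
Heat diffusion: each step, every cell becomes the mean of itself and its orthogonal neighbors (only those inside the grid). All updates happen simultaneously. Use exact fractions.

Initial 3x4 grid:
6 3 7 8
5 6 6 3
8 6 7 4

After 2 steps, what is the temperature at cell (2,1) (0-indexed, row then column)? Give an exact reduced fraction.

Answer: 721/120

Derivation:
Step 1: cell (2,1) = 27/4
Step 2: cell (2,1) = 721/120
Full grid after step 2:
  197/36 641/120 233/40 23/4
  449/80 59/10 28/5 1303/240
  58/9 721/120 689/120 47/9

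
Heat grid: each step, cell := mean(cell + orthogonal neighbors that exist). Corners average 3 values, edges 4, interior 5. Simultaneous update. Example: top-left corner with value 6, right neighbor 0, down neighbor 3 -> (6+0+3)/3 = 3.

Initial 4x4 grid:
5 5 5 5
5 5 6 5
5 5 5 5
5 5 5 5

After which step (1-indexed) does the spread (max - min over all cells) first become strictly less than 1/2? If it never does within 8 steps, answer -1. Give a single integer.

Step 1: max=21/4, min=5, spread=1/4
  -> spread < 1/2 first at step 1
Step 2: max=261/50, min=5, spread=11/50
Step 3: max=12367/2400, min=5, spread=367/2400
Step 4: max=55571/10800, min=3013/600, spread=1337/10800
Step 5: max=1661669/324000, min=90469/18000, spread=33227/324000
Step 6: max=49814327/9720000, min=544049/108000, spread=849917/9720000
Step 7: max=1491714347/291600000, min=8168533/1620000, spread=21378407/291600000
Step 8: max=44706462371/8748000000, min=2453688343/486000000, spread=540072197/8748000000

Answer: 1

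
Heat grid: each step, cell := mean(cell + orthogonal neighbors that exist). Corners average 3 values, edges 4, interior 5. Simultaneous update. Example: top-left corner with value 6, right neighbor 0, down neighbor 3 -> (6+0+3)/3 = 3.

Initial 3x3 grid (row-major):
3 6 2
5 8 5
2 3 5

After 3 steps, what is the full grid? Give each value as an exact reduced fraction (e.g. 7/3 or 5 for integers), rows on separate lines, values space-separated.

After step 1:
  14/3 19/4 13/3
  9/2 27/5 5
  10/3 9/2 13/3
After step 2:
  167/36 383/80 169/36
  179/40 483/100 143/30
  37/9 527/120 83/18
After step 3:
  10009/2160 22741/4800 10259/2160
  3611/800 27901/6000 4253/900
  584/135 32299/7200 4957/1080

Answer: 10009/2160 22741/4800 10259/2160
3611/800 27901/6000 4253/900
584/135 32299/7200 4957/1080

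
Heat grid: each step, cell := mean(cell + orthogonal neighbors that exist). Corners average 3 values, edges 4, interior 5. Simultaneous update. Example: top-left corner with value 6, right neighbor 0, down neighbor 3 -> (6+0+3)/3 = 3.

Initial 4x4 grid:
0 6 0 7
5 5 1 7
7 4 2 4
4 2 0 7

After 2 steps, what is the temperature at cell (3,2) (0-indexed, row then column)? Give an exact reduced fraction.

Step 1: cell (3,2) = 11/4
Step 2: cell (3,2) = 667/240
Full grid after step 2:
  32/9 847/240 167/48 155/36
  1027/240 91/25 353/100 209/48
  211/48 179/50 339/100 937/240
  71/18 163/48 667/240 137/36

Answer: 667/240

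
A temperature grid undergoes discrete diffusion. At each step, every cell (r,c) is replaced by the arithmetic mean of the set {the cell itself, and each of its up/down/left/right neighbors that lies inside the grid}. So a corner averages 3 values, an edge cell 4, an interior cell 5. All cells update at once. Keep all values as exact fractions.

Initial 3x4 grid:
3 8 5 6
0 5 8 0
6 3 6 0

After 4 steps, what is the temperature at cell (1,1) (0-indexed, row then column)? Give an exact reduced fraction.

Step 1: cell (1,1) = 24/5
Step 2: cell (1,1) = 467/100
Step 3: cell (1,1) = 27133/6000
Step 4: cell (1,1) = 197959/45000
Full grid after step 4:
  284881/64800 500531/108000 500081/108000 289201/64800
  1824809/432000 197959/45000 99017/22500 1779059/432000
  44051/10800 100493/24000 293179/72000 10549/2700

Answer: 197959/45000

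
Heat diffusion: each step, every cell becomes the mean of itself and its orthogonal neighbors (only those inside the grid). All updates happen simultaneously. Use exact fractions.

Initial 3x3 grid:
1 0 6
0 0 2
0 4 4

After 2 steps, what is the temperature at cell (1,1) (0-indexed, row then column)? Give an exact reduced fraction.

Step 1: cell (1,1) = 6/5
Step 2: cell (1,1) = 41/25
Full grid after step 2:
  7/9 119/80 89/36
  187/240 41/25 51/20
  43/36 59/30 25/9

Answer: 41/25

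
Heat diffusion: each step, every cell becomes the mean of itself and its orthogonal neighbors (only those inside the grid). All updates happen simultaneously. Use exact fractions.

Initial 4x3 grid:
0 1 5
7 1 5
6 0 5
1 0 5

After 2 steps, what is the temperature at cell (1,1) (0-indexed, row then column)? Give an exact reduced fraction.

Answer: 289/100

Derivation:
Step 1: cell (1,1) = 14/5
Step 2: cell (1,1) = 289/100
Full grid after step 2:
  95/36 653/240 113/36
  187/60 289/100 853/240
  44/15 279/100 809/240
  22/9 287/120 103/36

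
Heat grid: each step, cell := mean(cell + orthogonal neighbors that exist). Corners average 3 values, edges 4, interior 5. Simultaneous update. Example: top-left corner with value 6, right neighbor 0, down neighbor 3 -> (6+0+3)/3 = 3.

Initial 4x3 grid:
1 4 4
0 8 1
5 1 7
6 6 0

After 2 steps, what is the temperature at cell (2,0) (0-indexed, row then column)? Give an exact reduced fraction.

Step 1: cell (2,0) = 3
Step 2: cell (2,0) = 527/120
Full grid after step 2:
  113/36 703/240 49/12
  329/120 419/100 261/80
  527/120 167/50 1019/240
  143/36 373/80 59/18

Answer: 527/120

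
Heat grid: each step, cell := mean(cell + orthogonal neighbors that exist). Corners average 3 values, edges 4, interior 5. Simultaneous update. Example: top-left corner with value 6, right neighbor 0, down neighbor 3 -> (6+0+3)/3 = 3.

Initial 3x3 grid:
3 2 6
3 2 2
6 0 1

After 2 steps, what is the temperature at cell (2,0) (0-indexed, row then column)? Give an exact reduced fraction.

Answer: 35/12

Derivation:
Step 1: cell (2,0) = 3
Step 2: cell (2,0) = 35/12
Full grid after step 2:
  113/36 221/80 28/9
  329/120 271/100 533/240
  35/12 161/80 2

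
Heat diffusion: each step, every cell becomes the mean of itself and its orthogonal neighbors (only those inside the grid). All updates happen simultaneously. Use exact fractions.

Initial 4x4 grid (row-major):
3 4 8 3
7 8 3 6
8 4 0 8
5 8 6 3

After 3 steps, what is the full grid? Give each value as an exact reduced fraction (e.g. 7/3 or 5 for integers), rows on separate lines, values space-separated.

Answer: 11707/2160 38713/7200 36169/7200 1099/216
5201/900 31633/6000 3031/600 35269/7200
88/15 5509/1000 29443/6000 34453/7200
727/120 1333/240 17999/3600 10417/2160

Derivation:
After step 1:
  14/3 23/4 9/2 17/3
  13/2 26/5 5 5
  6 28/5 21/5 17/4
  7 23/4 17/4 17/3
After step 2:
  203/36 1207/240 251/48 91/18
  671/120 561/100 239/50 239/48
  251/40 107/20 233/50 1147/240
  25/4 113/20 149/30 85/18
After step 3:
  11707/2160 38713/7200 36169/7200 1099/216
  5201/900 31633/6000 3031/600 35269/7200
  88/15 5509/1000 29443/6000 34453/7200
  727/120 1333/240 17999/3600 10417/2160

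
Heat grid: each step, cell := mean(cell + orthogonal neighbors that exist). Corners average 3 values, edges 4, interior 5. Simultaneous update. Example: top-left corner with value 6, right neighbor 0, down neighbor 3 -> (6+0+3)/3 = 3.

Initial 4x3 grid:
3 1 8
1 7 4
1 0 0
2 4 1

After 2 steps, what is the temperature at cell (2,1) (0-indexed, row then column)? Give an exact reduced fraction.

Step 1: cell (2,1) = 12/5
Step 2: cell (2,1) = 9/5
Full grid after step 2:
  113/36 267/80 83/18
  31/15 7/2 97/30
  131/60 9/5 151/60
  61/36 163/80 14/9

Answer: 9/5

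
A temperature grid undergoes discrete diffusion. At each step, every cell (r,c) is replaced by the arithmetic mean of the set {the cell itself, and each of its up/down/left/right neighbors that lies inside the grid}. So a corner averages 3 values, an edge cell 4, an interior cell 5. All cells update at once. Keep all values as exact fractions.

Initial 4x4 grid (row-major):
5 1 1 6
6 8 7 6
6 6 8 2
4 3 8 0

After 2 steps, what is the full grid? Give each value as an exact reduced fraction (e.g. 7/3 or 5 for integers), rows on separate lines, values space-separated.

After step 1:
  4 15/4 15/4 13/3
  25/4 28/5 6 21/4
  11/2 31/5 31/5 4
  13/3 21/4 19/4 10/3
After step 2:
  14/3 171/40 107/24 40/9
  427/80 139/25 134/25 235/48
  1337/240 23/4 543/100 1127/240
  181/36 77/15 293/60 145/36

Answer: 14/3 171/40 107/24 40/9
427/80 139/25 134/25 235/48
1337/240 23/4 543/100 1127/240
181/36 77/15 293/60 145/36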